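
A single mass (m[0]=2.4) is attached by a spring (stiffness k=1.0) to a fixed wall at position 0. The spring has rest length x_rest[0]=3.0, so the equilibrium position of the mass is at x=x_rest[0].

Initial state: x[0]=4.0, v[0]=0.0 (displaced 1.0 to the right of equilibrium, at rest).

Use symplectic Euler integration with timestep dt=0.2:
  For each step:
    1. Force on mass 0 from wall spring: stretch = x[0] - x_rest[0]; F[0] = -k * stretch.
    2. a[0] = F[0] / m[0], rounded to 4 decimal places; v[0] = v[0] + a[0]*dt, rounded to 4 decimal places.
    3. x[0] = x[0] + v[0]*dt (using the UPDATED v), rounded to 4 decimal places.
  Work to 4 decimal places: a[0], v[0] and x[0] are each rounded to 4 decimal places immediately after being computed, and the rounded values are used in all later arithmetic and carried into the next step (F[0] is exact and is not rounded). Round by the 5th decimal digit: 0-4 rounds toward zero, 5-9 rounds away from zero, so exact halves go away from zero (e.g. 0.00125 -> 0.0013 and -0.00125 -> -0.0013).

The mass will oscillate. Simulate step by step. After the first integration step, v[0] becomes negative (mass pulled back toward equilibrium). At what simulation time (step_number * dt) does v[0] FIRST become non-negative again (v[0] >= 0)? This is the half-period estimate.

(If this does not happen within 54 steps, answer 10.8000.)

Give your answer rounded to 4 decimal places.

Step 0: x=[4.0000] v=[0.0000]
Step 1: x=[3.9833] v=[-0.0833]
Step 2: x=[3.9503] v=[-0.1652]
Step 3: x=[3.9014] v=[-0.2444]
Step 4: x=[3.8375] v=[-0.3195]
Step 5: x=[3.7596] v=[-0.3893]
Step 6: x=[3.6691] v=[-0.4526]
Step 7: x=[3.5674] v=[-0.5084]
Step 8: x=[3.4563] v=[-0.5557]
Step 9: x=[3.3376] v=[-0.5937]
Step 10: x=[3.2132] v=[-0.6218]
Step 11: x=[3.0853] v=[-0.6396]
Step 12: x=[2.9560] v=[-0.6467]
Step 13: x=[2.8274] v=[-0.6430]
Step 14: x=[2.7017] v=[-0.6286]
Step 15: x=[2.5810] v=[-0.6037]
Step 16: x=[2.4672] v=[-0.5688]
Step 17: x=[2.3623] v=[-0.5244]
Step 18: x=[2.2680] v=[-0.4713]
Step 19: x=[2.1859] v=[-0.4103]
Step 20: x=[2.1174] v=[-0.3425]
Step 21: x=[2.0636] v=[-0.2689]
Step 22: x=[2.0254] v=[-0.1909]
Step 23: x=[2.0035] v=[-0.1097]
Step 24: x=[1.9982] v=[-0.0267]
Step 25: x=[2.0096] v=[0.0568]
First v>=0 after going negative at step 25, time=5.0000

Answer: 5.0000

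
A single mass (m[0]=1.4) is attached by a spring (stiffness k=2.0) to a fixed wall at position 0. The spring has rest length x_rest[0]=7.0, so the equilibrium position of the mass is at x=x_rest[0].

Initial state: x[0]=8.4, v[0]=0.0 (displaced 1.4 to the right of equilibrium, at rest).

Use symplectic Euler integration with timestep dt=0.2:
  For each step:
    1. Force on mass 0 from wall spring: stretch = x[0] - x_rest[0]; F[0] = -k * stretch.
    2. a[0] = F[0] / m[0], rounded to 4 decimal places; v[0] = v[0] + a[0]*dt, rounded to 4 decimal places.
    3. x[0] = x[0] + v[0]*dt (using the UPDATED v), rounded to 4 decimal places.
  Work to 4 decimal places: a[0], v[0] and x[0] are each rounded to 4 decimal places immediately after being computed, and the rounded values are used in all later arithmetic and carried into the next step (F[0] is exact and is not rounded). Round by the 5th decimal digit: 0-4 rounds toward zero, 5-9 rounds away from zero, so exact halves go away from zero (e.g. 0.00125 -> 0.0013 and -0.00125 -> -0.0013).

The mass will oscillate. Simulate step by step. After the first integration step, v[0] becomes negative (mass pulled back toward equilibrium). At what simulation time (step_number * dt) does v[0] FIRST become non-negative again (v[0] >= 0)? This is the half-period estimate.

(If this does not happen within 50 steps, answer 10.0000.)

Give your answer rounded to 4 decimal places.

Answer: 2.8000

Derivation:
Step 0: x=[8.4000] v=[0.0000]
Step 1: x=[8.3200] v=[-0.4000]
Step 2: x=[8.1646] v=[-0.7771]
Step 3: x=[7.9426] v=[-1.1098]
Step 4: x=[7.6668] v=[-1.3791]
Step 5: x=[7.3529] v=[-1.5696]
Step 6: x=[7.0188] v=[-1.6704]
Step 7: x=[6.6836] v=[-1.6758]
Step 8: x=[6.3665] v=[-1.5854]
Step 9: x=[6.0856] v=[-1.4044]
Step 10: x=[5.8570] v=[-1.1431]
Step 11: x=[5.6937] v=[-0.8165]
Step 12: x=[5.6050] v=[-0.4433]
Step 13: x=[5.5961] v=[-0.0447]
Step 14: x=[5.6674] v=[0.3564]
First v>=0 after going negative at step 14, time=2.8000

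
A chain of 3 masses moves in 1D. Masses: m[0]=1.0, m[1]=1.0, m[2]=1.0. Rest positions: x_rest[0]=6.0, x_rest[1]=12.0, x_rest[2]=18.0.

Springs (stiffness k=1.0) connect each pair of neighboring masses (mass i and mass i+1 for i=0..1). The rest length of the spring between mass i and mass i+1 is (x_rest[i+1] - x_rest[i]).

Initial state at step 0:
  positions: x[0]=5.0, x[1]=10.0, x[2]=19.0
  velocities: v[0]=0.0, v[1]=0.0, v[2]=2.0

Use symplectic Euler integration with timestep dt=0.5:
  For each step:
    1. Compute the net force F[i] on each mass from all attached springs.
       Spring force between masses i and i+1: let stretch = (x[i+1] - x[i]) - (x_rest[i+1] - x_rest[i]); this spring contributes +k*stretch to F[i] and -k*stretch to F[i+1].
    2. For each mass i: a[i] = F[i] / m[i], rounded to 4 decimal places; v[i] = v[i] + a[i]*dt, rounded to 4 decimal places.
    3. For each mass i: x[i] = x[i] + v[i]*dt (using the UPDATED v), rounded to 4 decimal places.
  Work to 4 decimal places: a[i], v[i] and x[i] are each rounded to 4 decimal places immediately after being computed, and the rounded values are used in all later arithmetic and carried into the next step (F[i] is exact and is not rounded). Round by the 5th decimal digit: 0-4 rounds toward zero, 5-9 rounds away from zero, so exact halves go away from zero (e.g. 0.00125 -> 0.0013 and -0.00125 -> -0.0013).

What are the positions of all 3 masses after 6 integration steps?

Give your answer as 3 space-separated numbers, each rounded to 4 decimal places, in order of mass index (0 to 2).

Answer: 8.7367 12.3457 18.9178

Derivation:
Step 0: x=[5.0000 10.0000 19.0000] v=[0.0000 0.0000 2.0000]
Step 1: x=[4.7500 11.0000 19.2500] v=[-0.5000 2.0000 0.5000]
Step 2: x=[4.5625 12.5000 18.9375] v=[-0.3750 3.0000 -0.6250]
Step 3: x=[4.8594 13.6250 18.5156] v=[0.5938 2.2500 -0.8438]
Step 4: x=[5.8477 13.7813 18.3711] v=[1.9766 0.3125 -0.2891]
Step 5: x=[7.3194 13.1016 18.5791] v=[2.9434 -1.3594 0.4160]
Step 6: x=[8.7367 12.3457 18.9178] v=[2.8345 -1.5118 0.6773]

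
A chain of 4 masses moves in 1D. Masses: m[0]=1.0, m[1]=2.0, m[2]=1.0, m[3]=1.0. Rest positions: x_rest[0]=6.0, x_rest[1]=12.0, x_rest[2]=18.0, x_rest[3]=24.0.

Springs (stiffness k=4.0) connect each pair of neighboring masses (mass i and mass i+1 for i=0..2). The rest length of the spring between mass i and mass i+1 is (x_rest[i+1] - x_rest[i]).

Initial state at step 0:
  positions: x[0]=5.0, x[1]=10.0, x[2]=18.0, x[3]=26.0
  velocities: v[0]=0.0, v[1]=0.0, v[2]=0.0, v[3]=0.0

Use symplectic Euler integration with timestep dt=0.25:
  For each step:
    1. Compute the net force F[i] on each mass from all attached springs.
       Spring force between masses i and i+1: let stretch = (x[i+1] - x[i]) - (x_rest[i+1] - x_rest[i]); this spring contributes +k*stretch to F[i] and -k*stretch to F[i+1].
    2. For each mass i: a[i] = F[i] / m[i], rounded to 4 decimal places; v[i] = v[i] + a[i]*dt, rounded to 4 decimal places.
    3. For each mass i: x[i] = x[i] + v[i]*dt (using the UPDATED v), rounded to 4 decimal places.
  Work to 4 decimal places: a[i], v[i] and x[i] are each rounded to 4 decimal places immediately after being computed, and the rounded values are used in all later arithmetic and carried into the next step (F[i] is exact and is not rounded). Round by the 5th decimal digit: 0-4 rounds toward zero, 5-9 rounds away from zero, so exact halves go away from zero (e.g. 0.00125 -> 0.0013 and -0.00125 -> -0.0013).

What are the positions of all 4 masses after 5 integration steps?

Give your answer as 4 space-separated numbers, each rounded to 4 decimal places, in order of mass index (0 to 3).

Step 0: x=[5.0000 10.0000 18.0000 26.0000] v=[0.0000 0.0000 0.0000 0.0000]
Step 1: x=[4.7500 10.3750 18.0000 25.5000] v=[-1.0000 1.5000 0.0000 -2.0000]
Step 2: x=[4.4063 11.0000 17.9688 24.6250] v=[-1.3750 2.5000 -0.1250 -3.5000]
Step 3: x=[4.2110 11.6719 17.8594 23.5860] v=[-0.7813 2.6876 -0.4376 -4.1562]
Step 4: x=[4.3809 12.1846 17.6348 22.6153] v=[0.6796 2.0509 -0.8985 -3.8828]
Step 5: x=[5.0017 12.4032 17.2928 21.8995] v=[2.4833 0.8742 -1.3682 -2.8633]

Answer: 5.0017 12.4032 17.2928 21.8995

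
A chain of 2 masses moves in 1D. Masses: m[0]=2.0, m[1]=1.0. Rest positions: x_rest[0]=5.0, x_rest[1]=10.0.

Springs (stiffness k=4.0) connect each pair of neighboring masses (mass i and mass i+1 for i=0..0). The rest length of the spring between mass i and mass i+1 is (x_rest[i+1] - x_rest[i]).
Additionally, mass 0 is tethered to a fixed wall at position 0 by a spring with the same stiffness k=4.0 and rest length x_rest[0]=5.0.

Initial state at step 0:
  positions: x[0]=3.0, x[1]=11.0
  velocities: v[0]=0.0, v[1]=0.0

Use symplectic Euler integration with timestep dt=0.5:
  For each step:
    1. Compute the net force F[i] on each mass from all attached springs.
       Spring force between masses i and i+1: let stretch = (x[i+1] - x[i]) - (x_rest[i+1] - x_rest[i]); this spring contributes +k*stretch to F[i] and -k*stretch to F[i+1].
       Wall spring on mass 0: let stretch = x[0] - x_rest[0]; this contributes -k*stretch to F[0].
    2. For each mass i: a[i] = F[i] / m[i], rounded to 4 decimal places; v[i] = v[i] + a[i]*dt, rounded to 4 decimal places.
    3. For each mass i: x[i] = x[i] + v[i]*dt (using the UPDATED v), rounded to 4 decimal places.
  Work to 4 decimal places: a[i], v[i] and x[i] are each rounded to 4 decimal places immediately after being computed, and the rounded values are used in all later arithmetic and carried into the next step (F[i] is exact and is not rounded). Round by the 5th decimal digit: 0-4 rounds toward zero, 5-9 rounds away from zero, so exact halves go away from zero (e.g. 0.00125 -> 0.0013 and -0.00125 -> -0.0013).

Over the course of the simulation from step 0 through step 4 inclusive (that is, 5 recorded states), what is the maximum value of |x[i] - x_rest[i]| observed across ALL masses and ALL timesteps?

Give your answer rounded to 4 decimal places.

Answer: 3.2500

Derivation:
Step 0: x=[3.0000 11.0000] v=[0.0000 0.0000]
Step 1: x=[5.5000 8.0000] v=[5.0000 -6.0000]
Step 2: x=[6.5000 7.5000] v=[2.0000 -1.0000]
Step 3: x=[4.7500 11.0000] v=[-3.5000 7.0000]
Step 4: x=[3.7500 13.2500] v=[-2.0000 4.5000]
Max displacement = 3.2500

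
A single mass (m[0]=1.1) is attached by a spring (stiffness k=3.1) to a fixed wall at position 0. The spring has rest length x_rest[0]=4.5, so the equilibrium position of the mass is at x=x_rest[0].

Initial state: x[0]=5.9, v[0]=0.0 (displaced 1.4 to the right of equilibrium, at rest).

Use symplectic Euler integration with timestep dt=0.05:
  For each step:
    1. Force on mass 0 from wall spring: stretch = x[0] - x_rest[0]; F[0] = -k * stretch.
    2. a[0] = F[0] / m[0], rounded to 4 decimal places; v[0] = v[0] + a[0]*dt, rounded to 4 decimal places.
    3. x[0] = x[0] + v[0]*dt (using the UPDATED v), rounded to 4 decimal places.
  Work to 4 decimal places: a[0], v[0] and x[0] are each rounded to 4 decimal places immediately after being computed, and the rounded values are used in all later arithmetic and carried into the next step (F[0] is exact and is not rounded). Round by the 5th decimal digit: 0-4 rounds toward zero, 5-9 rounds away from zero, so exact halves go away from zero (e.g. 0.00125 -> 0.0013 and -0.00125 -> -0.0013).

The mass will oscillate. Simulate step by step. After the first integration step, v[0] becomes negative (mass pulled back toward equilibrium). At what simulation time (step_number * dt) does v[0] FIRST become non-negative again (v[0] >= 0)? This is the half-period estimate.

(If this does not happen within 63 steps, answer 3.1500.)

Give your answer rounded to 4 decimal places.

Step 0: x=[5.9000] v=[0.0000]
Step 1: x=[5.8901] v=[-0.1973]
Step 2: x=[5.8704] v=[-0.3932]
Step 3: x=[5.8411] v=[-0.5863]
Step 4: x=[5.8023] v=[-0.7753]
Step 5: x=[5.7544] v=[-0.9588]
Step 6: x=[5.6976] v=[-1.1356]
Step 7: x=[5.6324] v=[-1.3044]
Step 8: x=[5.5592] v=[-1.4640]
Step 9: x=[5.4785] v=[-1.6133]
Step 10: x=[5.3909] v=[-1.7512]
Step 11: x=[5.2971] v=[-1.8767]
Step 12: x=[5.1977] v=[-1.9890]
Step 13: x=[5.0933] v=[-2.0873]
Step 14: x=[4.9848] v=[-2.1709]
Step 15: x=[4.8728] v=[-2.2392]
Step 16: x=[4.7582] v=[-2.2917]
Step 17: x=[4.6418] v=[-2.3281]
Step 18: x=[4.5244] v=[-2.3481]
Step 19: x=[4.4068] v=[-2.3515]
Step 20: x=[4.2899] v=[-2.3384]
Step 21: x=[4.1745] v=[-2.3088]
Step 22: x=[4.0614] v=[-2.2629]
Step 23: x=[3.9513] v=[-2.2011]
Step 24: x=[3.8451] v=[-2.1238]
Step 25: x=[3.7435] v=[-2.0315]
Step 26: x=[3.6473] v=[-1.9249]
Step 27: x=[3.5571] v=[-1.8047]
Step 28: x=[3.4735] v=[-1.6718]
Step 29: x=[3.3971] v=[-1.5272]
Step 30: x=[3.3285] v=[-1.3718]
Step 31: x=[3.2682] v=[-1.2067]
Step 32: x=[3.2165] v=[-1.0331]
Step 33: x=[3.1739] v=[-0.8522]
Step 34: x=[3.1406] v=[-0.6653]
Step 35: x=[3.1169] v=[-0.4738]
Step 36: x=[3.1030] v=[-0.2789]
Step 37: x=[3.0989] v=[-0.0821]
Step 38: x=[3.1047] v=[0.1153]
First v>=0 after going negative at step 38, time=1.9000

Answer: 1.9000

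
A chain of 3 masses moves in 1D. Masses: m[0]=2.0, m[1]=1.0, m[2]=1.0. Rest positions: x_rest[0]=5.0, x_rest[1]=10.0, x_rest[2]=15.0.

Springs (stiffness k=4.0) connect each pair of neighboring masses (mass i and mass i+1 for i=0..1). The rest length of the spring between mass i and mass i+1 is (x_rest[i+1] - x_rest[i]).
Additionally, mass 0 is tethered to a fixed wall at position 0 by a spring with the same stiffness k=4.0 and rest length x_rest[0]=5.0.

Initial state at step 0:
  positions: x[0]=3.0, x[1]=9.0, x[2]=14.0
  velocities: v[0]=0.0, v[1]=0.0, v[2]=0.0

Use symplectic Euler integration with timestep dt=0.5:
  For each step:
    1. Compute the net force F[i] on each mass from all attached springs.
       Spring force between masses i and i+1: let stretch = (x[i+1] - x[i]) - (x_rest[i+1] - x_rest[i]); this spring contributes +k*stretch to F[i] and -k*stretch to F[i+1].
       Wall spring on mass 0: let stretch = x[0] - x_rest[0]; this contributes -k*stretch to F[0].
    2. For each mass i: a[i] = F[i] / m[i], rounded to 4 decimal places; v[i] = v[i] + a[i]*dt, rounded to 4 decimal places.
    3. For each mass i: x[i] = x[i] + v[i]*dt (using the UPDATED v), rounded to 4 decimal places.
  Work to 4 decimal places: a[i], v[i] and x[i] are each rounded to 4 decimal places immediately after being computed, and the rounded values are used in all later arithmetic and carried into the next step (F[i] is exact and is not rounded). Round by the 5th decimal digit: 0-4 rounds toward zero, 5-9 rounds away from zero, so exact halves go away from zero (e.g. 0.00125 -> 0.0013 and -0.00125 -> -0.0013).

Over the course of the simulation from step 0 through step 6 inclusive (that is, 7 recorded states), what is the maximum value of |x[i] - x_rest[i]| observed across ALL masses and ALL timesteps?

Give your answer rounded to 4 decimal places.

Answer: 2.2500

Derivation:
Step 0: x=[3.0000 9.0000 14.0000] v=[0.0000 0.0000 0.0000]
Step 1: x=[4.5000 8.0000 14.0000] v=[3.0000 -2.0000 0.0000]
Step 2: x=[5.5000 9.5000 13.0000] v=[2.0000 3.0000 -2.0000]
Step 3: x=[5.7500 10.5000 13.5000] v=[0.5000 2.0000 1.0000]
Step 4: x=[5.5000 9.7500 16.0000] v=[-0.5000 -1.5000 5.0000]
Step 5: x=[4.6250 11.0000 17.2500] v=[-1.7500 2.5000 2.5000]
Step 6: x=[4.6250 12.1250 17.2500] v=[0.0000 2.2500 0.0000]
Max displacement = 2.2500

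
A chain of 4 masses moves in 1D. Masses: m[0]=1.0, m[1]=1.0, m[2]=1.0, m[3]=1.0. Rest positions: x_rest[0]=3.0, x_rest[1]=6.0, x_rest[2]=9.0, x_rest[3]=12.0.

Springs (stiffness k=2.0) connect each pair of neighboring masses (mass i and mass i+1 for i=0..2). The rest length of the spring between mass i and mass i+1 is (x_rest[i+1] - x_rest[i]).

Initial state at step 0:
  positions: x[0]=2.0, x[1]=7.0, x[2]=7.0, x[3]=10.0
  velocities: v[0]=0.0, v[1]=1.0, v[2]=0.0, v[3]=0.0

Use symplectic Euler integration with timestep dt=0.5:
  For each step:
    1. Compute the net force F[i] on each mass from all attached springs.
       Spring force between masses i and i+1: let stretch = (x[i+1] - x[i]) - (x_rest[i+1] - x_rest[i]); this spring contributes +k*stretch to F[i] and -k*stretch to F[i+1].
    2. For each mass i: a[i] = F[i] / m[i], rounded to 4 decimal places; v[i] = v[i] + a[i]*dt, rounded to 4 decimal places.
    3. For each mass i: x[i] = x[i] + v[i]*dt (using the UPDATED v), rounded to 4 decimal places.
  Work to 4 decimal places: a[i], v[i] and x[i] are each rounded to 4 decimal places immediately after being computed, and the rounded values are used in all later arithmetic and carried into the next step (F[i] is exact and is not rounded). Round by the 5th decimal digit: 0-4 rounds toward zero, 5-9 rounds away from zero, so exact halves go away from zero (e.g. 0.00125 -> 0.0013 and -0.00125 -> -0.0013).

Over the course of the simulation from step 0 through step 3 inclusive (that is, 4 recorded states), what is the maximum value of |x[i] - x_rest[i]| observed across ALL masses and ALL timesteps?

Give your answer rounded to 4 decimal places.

Step 0: x=[2.0000 7.0000 7.0000 10.0000] v=[0.0000 1.0000 0.0000 0.0000]
Step 1: x=[3.0000 5.0000 8.5000 10.0000] v=[2.0000 -4.0000 3.0000 0.0000]
Step 2: x=[3.5000 3.7500 9.0000 10.7500] v=[1.0000 -2.5000 1.0000 1.5000]
Step 3: x=[2.6250 5.0000 7.7500 12.1250] v=[-1.7500 2.5000 -2.5000 2.7500]
Max displacement = 2.2500

Answer: 2.2500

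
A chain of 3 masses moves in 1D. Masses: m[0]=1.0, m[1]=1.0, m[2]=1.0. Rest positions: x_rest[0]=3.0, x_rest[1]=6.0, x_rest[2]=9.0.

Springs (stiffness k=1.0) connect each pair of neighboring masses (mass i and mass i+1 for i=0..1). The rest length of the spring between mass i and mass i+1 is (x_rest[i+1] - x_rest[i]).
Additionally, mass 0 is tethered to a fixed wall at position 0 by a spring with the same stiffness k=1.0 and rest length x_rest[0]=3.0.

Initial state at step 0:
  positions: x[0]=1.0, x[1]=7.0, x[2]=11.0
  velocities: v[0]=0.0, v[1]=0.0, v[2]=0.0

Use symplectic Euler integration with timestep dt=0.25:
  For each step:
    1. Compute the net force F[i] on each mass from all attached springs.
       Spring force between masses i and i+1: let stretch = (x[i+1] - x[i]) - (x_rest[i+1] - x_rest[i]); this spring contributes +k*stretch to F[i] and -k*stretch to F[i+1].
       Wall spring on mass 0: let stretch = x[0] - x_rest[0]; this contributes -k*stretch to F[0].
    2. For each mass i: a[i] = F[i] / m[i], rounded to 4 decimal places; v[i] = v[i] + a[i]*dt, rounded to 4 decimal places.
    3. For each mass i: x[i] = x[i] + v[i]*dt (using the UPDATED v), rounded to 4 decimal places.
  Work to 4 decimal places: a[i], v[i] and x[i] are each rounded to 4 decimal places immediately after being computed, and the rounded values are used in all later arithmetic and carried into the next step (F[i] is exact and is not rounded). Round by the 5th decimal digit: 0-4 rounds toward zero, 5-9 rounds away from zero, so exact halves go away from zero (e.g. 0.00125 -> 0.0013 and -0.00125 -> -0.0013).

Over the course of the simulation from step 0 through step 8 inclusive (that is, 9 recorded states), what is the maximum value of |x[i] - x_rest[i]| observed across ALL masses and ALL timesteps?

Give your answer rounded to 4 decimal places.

Answer: 2.3863

Derivation:
Step 0: x=[1.0000 7.0000 11.0000] v=[0.0000 0.0000 0.0000]
Step 1: x=[1.3125 6.8750 10.9375] v=[1.2500 -0.5000 -0.2500]
Step 2: x=[1.8906 6.6563 10.8086] v=[2.3125 -0.8750 -0.5156]
Step 3: x=[2.6484 6.3992 10.6077] v=[3.0313 -1.0284 -0.8037]
Step 4: x=[3.4751 6.1707 10.3313] v=[3.3069 -0.9140 -1.1058]
Step 5: x=[4.2531 6.0338 9.9823] v=[3.1120 -0.5478 -1.3960]
Step 6: x=[4.8766 6.0323 9.5740] v=[2.4939 -0.0059 -1.6331]
Step 7: x=[5.2675 6.1800 9.1319] v=[1.5637 0.5906 -1.7685]
Step 8: x=[5.3863 6.4551 8.6928] v=[0.4750 1.1005 -1.7565]
Max displacement = 2.3863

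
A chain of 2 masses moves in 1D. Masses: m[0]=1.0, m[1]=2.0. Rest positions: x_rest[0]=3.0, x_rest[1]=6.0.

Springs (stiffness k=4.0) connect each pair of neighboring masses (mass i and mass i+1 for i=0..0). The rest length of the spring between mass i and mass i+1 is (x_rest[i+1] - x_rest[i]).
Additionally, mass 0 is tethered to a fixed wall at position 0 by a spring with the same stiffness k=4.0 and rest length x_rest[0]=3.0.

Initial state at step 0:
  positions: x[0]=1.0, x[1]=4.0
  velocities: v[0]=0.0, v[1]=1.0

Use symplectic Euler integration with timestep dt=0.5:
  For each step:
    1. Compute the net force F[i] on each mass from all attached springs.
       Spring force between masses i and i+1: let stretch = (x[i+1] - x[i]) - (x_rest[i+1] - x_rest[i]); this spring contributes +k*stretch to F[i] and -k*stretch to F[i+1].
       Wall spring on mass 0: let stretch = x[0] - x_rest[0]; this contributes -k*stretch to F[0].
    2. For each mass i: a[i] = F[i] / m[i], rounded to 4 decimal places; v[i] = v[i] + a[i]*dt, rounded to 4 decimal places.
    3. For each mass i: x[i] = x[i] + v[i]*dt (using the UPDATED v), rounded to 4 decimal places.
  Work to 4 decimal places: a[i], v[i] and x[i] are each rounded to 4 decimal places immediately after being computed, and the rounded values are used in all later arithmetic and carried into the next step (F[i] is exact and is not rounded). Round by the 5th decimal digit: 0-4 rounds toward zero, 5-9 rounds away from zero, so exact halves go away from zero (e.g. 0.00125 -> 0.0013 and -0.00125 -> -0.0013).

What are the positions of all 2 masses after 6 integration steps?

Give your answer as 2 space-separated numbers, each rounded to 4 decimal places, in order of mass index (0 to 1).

Answer: 4.4688 8.5469

Derivation:
Step 0: x=[1.0000 4.0000] v=[0.0000 1.0000]
Step 1: x=[3.0000 4.5000] v=[4.0000 1.0000]
Step 2: x=[3.5000 5.7500] v=[1.0000 2.5000]
Step 3: x=[2.7500 7.3750] v=[-1.5000 3.2500]
Step 4: x=[3.8750 8.1875] v=[2.2500 1.6250]
Step 5: x=[5.4375 8.3438] v=[3.1250 0.3125]
Step 6: x=[4.4688 8.5469] v=[-1.9374 0.4062]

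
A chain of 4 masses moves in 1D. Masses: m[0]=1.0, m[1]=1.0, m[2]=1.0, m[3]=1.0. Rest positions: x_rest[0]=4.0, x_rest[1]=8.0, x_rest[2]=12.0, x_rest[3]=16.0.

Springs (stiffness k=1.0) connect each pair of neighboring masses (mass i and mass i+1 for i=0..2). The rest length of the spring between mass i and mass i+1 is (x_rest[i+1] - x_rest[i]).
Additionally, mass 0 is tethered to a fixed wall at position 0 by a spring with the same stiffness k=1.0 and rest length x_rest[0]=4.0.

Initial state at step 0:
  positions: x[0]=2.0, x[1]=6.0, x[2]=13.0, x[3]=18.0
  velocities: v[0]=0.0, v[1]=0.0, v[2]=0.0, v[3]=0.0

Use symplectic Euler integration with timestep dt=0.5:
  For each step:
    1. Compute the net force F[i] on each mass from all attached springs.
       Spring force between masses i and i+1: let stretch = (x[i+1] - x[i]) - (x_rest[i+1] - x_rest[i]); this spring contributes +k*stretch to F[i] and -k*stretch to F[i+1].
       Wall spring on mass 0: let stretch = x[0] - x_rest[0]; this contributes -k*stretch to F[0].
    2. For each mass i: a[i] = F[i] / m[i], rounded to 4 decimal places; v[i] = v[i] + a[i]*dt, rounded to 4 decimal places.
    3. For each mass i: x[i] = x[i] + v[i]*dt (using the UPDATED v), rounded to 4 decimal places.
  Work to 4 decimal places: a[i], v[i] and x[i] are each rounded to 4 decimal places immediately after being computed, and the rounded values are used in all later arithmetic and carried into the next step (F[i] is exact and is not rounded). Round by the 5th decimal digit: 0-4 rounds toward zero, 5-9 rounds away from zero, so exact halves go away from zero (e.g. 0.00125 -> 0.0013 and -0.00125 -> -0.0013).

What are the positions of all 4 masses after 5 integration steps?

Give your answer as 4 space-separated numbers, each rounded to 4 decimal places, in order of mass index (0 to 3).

Step 0: x=[2.0000 6.0000 13.0000 18.0000] v=[0.0000 0.0000 0.0000 0.0000]
Step 1: x=[2.5000 6.7500 12.5000 17.7500] v=[1.0000 1.5000 -1.0000 -0.5000]
Step 2: x=[3.4375 7.8750 11.8750 17.1875] v=[1.8750 2.2500 -1.2500 -1.1250]
Step 3: x=[4.6250 8.8907 11.5781 16.2969] v=[2.3750 2.0313 -0.5938 -1.7813]
Step 4: x=[5.7227 9.5118 11.7891 15.2266] v=[2.1954 1.2422 0.4219 -2.1407]
Step 5: x=[6.3370 9.7550 12.2901 14.2969] v=[1.2286 0.4863 1.0020 -1.8595]

Answer: 6.3370 9.7550 12.2901 14.2969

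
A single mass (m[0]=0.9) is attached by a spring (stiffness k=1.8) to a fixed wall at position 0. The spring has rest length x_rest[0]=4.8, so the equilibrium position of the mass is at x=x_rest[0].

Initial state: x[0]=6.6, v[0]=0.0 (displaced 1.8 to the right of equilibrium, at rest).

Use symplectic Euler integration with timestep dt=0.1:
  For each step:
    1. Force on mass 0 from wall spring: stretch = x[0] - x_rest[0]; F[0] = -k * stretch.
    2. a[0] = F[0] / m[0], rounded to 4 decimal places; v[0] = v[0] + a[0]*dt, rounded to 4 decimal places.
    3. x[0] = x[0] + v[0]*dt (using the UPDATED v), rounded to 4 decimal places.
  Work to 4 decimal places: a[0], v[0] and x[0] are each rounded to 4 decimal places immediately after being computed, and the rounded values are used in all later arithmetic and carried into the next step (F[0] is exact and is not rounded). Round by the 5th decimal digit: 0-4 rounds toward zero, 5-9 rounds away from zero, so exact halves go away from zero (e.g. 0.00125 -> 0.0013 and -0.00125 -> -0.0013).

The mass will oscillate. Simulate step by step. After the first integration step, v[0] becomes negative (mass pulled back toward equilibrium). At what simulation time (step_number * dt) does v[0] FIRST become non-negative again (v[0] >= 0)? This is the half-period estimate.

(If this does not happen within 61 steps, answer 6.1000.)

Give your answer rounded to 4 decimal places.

Step 0: x=[6.6000] v=[0.0000]
Step 1: x=[6.5640] v=[-0.3600]
Step 2: x=[6.4927] v=[-0.7128]
Step 3: x=[6.3876] v=[-1.0513]
Step 4: x=[6.2507] v=[-1.3688]
Step 5: x=[6.0848] v=[-1.6589]
Step 6: x=[5.8932] v=[-1.9159]
Step 7: x=[5.6798] v=[-2.1345]
Step 8: x=[5.4488] v=[-2.3105]
Step 9: x=[5.2048] v=[-2.4403]
Step 10: x=[4.9527] v=[-2.5213]
Step 11: x=[4.6975] v=[-2.5518]
Step 12: x=[4.4444] v=[-2.5313]
Step 13: x=[4.1984] v=[-2.4602]
Step 14: x=[3.9644] v=[-2.3399]
Step 15: x=[3.7471] v=[-2.1728]
Step 16: x=[3.5509] v=[-1.9622]
Step 17: x=[3.3797] v=[-1.7124]
Step 18: x=[3.2369] v=[-1.4283]
Step 19: x=[3.1253] v=[-1.1157]
Step 20: x=[3.0472] v=[-0.7808]
Step 21: x=[3.0042] v=[-0.4302]
Step 22: x=[2.9971] v=[-0.0710]
Step 23: x=[3.0261] v=[0.2896]
First v>=0 after going negative at step 23, time=2.3000

Answer: 2.3000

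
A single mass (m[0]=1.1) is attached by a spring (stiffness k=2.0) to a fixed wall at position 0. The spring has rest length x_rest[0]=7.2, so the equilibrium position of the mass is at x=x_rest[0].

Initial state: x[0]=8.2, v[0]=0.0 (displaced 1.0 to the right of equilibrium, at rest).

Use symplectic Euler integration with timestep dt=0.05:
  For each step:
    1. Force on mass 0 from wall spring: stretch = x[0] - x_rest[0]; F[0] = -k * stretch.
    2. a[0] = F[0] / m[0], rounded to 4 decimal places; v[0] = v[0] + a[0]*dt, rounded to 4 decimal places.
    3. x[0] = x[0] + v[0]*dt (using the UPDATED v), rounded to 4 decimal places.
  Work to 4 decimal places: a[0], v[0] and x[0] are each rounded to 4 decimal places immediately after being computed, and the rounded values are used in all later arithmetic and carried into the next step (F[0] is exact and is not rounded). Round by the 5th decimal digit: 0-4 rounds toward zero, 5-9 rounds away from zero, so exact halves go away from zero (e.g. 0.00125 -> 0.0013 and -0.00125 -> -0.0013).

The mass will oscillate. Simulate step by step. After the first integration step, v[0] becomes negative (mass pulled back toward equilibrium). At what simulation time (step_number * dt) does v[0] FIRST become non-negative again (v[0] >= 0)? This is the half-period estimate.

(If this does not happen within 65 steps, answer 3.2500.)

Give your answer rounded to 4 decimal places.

Answer: 2.3500

Derivation:
Step 0: x=[8.2000] v=[0.0000]
Step 1: x=[8.1955] v=[-0.0909]
Step 2: x=[8.1864] v=[-0.1814]
Step 3: x=[8.1728] v=[-0.2711]
Step 4: x=[8.1548] v=[-0.3595]
Step 5: x=[8.1325] v=[-0.4463]
Step 6: x=[8.1059] v=[-0.5311]
Step 7: x=[8.0752] v=[-0.6135]
Step 8: x=[8.0405] v=[-0.6931]
Step 9: x=[8.0020] v=[-0.7695]
Step 10: x=[7.9599] v=[-0.8424]
Step 11: x=[7.9143] v=[-0.9115]
Step 12: x=[7.8655] v=[-0.9764]
Step 13: x=[7.8137] v=[-1.0369]
Step 14: x=[7.7591] v=[-1.0927]
Step 15: x=[7.7019] v=[-1.1435]
Step 16: x=[7.6424] v=[-1.1891]
Step 17: x=[7.5809] v=[-1.2293]
Step 18: x=[7.5177] v=[-1.2639]
Step 19: x=[7.4531] v=[-1.2928]
Step 20: x=[7.3873] v=[-1.3158]
Step 21: x=[7.3207] v=[-1.3328]
Step 22: x=[7.2535] v=[-1.3438]
Step 23: x=[7.1861] v=[-1.3487]
Step 24: x=[7.1187] v=[-1.3474]
Step 25: x=[7.0517] v=[-1.3400]
Step 26: x=[6.9854] v=[-1.3265]
Step 27: x=[6.9201] v=[-1.3070]
Step 28: x=[6.8560] v=[-1.2816]
Step 29: x=[6.7935] v=[-1.2503]
Step 30: x=[6.7328] v=[-1.2133]
Step 31: x=[6.6743] v=[-1.1708]
Step 32: x=[6.6182] v=[-1.1230]
Step 33: x=[6.5647] v=[-1.0701]
Step 34: x=[6.5141] v=[-1.0123]
Step 35: x=[6.4666] v=[-0.9499]
Step 36: x=[6.4224] v=[-0.8832]
Step 37: x=[6.3818] v=[-0.8125]
Step 38: x=[6.3449] v=[-0.7381]
Step 39: x=[6.3119] v=[-0.6604]
Step 40: x=[6.2829] v=[-0.5797]
Step 41: x=[6.2581] v=[-0.4963]
Step 42: x=[6.2376] v=[-0.4107]
Step 43: x=[6.2214] v=[-0.3232]
Step 44: x=[6.2097] v=[-0.2342]
Step 45: x=[6.2025] v=[-0.1442]
Step 46: x=[6.1998] v=[-0.0535]
Step 47: x=[6.2017] v=[0.0374]
First v>=0 after going negative at step 47, time=2.3500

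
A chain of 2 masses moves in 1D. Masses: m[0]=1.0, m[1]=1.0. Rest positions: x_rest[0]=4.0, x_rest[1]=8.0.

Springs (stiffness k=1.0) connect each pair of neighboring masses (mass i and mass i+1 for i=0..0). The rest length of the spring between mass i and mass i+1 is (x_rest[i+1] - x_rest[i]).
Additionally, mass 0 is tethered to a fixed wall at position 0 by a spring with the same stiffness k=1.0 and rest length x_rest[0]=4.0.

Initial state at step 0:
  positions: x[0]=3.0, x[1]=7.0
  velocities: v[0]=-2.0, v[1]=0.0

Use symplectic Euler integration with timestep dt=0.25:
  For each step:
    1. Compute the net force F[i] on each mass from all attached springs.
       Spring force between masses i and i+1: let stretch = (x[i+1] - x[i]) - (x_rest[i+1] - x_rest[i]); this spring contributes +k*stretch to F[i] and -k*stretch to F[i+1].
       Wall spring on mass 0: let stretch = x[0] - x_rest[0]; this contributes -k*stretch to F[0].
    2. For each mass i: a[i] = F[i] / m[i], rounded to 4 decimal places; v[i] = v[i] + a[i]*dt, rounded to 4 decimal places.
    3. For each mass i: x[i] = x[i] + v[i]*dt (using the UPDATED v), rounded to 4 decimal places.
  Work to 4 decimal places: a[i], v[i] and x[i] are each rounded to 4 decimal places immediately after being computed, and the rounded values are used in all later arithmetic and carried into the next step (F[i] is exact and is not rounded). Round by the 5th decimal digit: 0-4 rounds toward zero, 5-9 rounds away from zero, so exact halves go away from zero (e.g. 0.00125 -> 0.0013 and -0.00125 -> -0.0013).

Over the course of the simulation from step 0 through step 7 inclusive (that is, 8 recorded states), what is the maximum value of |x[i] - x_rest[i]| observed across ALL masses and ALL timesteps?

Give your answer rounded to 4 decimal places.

Answer: 1.9226

Derivation:
Step 0: x=[3.0000 7.0000] v=[-2.0000 0.0000]
Step 1: x=[2.5625 7.0000] v=[-1.7500 0.0000]
Step 2: x=[2.2422 6.9727] v=[-1.2813 -0.1094]
Step 3: x=[2.0774 6.8997] v=[-0.6592 -0.2920]
Step 4: x=[2.0842 6.7753] v=[0.0270 -0.4976]
Step 5: x=[2.2539 6.6077] v=[0.6787 -0.6704]
Step 6: x=[2.5548 6.4180] v=[1.2037 -0.7589]
Step 7: x=[2.9375 6.2368] v=[1.5308 -0.7247]
Max displacement = 1.9226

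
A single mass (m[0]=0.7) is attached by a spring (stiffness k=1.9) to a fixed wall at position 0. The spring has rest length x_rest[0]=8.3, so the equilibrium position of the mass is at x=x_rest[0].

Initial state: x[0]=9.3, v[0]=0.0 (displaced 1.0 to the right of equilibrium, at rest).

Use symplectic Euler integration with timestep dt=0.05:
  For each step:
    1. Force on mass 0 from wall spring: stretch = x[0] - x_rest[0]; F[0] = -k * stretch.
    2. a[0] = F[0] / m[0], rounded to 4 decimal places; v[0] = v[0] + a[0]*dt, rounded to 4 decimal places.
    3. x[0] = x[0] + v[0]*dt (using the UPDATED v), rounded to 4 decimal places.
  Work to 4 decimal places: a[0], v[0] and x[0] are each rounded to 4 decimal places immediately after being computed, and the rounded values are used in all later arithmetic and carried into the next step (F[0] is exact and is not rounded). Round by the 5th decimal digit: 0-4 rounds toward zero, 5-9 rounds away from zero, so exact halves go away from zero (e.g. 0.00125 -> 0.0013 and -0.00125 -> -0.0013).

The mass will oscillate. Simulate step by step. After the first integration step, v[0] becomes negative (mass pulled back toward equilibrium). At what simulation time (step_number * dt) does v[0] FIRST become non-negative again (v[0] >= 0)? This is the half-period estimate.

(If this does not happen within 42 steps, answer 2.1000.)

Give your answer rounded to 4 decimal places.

Answer: 1.9500

Derivation:
Step 0: x=[9.3000] v=[0.0000]
Step 1: x=[9.2932] v=[-0.1357]
Step 2: x=[9.2797] v=[-0.2705]
Step 3: x=[9.2595] v=[-0.4035]
Step 4: x=[9.2328] v=[-0.5337]
Step 5: x=[9.1998] v=[-0.6603]
Step 6: x=[9.1607] v=[-0.7824]
Step 7: x=[9.1157] v=[-0.8992]
Step 8: x=[9.0652] v=[-1.0099]
Step 9: x=[9.0095] v=[-1.1138]
Step 10: x=[8.9490] v=[-1.2101]
Step 11: x=[8.8841] v=[-1.2982]
Step 12: x=[8.8152] v=[-1.3775]
Step 13: x=[8.7428] v=[-1.4474]
Step 14: x=[8.6674] v=[-1.5075]
Step 15: x=[8.5895] v=[-1.5574]
Step 16: x=[8.5097] v=[-1.5967]
Step 17: x=[8.4284] v=[-1.6252]
Step 18: x=[8.3463] v=[-1.6426]
Step 19: x=[8.2639] v=[-1.6489]
Step 20: x=[8.1817] v=[-1.6440]
Step 21: x=[8.1003] v=[-1.6279]
Step 22: x=[8.0203] v=[-1.6008]
Step 23: x=[7.9422] v=[-1.5628]
Step 24: x=[7.8665] v=[-1.5142]
Step 25: x=[7.7937] v=[-1.4554]
Step 26: x=[7.7244] v=[-1.3867]
Step 27: x=[7.6590] v=[-1.3086]
Step 28: x=[7.5979] v=[-1.2216]
Step 29: x=[7.5416] v=[-1.1263]
Step 30: x=[7.4904] v=[-1.0234]
Step 31: x=[7.4447] v=[-0.9135]
Step 32: x=[7.4048] v=[-0.7974]
Step 33: x=[7.3710] v=[-0.6759]
Step 34: x=[7.3435] v=[-0.5498]
Step 35: x=[7.3225] v=[-0.4200]
Step 36: x=[7.3081] v=[-0.2873]
Step 37: x=[7.3005] v=[-0.1527]
Step 38: x=[7.2996] v=[-0.0171]
Step 39: x=[7.3055] v=[0.1187]
First v>=0 after going negative at step 39, time=1.9500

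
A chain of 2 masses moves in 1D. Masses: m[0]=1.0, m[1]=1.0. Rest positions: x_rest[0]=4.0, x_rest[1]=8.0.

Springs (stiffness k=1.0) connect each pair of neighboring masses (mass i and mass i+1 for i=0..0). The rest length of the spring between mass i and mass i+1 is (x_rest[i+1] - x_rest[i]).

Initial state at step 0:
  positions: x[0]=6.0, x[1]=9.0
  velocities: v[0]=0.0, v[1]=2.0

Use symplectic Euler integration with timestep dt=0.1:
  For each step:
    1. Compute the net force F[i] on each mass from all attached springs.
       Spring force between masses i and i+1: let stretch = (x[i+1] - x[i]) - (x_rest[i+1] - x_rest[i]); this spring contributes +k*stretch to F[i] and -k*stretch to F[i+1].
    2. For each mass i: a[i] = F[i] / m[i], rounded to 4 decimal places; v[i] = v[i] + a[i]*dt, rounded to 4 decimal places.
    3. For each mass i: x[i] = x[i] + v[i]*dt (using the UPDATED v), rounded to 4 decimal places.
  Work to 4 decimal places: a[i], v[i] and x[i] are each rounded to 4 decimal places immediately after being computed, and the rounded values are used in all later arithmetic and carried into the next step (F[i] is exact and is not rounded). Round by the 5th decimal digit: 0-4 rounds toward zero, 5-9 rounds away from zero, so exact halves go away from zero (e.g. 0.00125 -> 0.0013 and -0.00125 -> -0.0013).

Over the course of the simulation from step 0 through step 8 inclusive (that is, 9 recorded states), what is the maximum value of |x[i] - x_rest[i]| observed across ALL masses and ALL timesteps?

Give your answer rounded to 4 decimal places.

Answer: 2.7616

Derivation:
Step 0: x=[6.0000 9.0000] v=[0.0000 2.0000]
Step 1: x=[5.9900 9.2100] v=[-0.1000 2.1000]
Step 2: x=[5.9722 9.4278] v=[-0.1780 2.1780]
Step 3: x=[5.9490 9.6510] v=[-0.2324 2.2324]
Step 4: x=[5.9228 9.8772] v=[-0.2622 2.2622]
Step 5: x=[5.8961 10.1039] v=[-0.2668 2.2668]
Step 6: x=[5.8715 10.3285] v=[-0.2460 2.2460]
Step 7: x=[5.8515 10.5485] v=[-0.2003 2.2003]
Step 8: x=[5.8384 10.7616] v=[-0.1306 2.1306]
Max displacement = 2.7616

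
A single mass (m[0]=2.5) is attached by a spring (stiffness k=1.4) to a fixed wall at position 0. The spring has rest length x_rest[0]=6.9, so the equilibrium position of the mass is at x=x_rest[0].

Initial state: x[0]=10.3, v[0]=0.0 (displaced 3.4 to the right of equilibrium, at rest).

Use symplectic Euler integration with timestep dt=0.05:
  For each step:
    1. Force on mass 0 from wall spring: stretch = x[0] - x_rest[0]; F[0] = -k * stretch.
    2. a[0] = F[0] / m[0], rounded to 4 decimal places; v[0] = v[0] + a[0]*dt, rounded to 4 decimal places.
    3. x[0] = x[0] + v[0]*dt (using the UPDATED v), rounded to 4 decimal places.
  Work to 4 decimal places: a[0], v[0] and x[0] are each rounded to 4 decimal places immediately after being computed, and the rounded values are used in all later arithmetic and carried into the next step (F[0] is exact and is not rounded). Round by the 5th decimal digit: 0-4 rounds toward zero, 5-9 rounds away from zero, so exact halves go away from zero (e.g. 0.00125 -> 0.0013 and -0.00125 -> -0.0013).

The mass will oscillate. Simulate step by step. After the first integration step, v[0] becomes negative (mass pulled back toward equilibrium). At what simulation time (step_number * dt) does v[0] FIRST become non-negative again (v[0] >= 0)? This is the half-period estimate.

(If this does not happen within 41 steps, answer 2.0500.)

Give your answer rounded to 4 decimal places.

Step 0: x=[10.3000] v=[0.0000]
Step 1: x=[10.2952] v=[-0.0952]
Step 2: x=[10.2857] v=[-0.1903]
Step 3: x=[10.2714] v=[-0.2851]
Step 4: x=[10.2524] v=[-0.3795]
Step 5: x=[10.2287] v=[-0.4734]
Step 6: x=[10.2004] v=[-0.5666]
Step 7: x=[10.1675] v=[-0.6590]
Step 8: x=[10.1300] v=[-0.7505]
Step 9: x=[10.0880] v=[-0.8409]
Step 10: x=[10.0415] v=[-0.9302]
Step 11: x=[9.9906] v=[-1.0182]
Step 12: x=[9.9354] v=[-1.1047]
Step 13: x=[9.8759] v=[-1.1897]
Step 14: x=[9.8123] v=[-1.2730]
Step 15: x=[9.7446] v=[-1.3545]
Step 16: x=[9.6729] v=[-1.4342]
Step 17: x=[9.5973] v=[-1.5118]
Step 18: x=[9.5179] v=[-1.5873]
Step 19: x=[9.4349] v=[-1.6606]
Step 20: x=[9.3483] v=[-1.7316]
Step 21: x=[9.2583] v=[-1.8002]
Step 22: x=[9.1650] v=[-1.8662]
Step 23: x=[9.0685] v=[-1.9296]
Step 24: x=[8.9690] v=[-1.9903]
Step 25: x=[8.8666] v=[-2.0482]
Step 26: x=[8.7614] v=[-2.1033]
Step 27: x=[8.6536] v=[-2.1554]
Step 28: x=[8.5434] v=[-2.2045]
Step 29: x=[8.4309] v=[-2.2505]
Step 30: x=[8.3162] v=[-2.2934]
Step 31: x=[8.1995] v=[-2.3331]
Step 32: x=[8.0810] v=[-2.3695]
Step 33: x=[7.9609] v=[-2.4026]
Step 34: x=[7.8393] v=[-2.4323]
Step 35: x=[7.7164] v=[-2.4586]
Step 36: x=[7.5923] v=[-2.4815]
Step 37: x=[7.4673] v=[-2.5009]
Step 38: x=[7.3415] v=[-2.5168]
Step 39: x=[7.2150] v=[-2.5292]
Step 40: x=[7.0881] v=[-2.5380]
Step 41: x=[6.9609] v=[-2.5433]
v[0] did not become non-negative within 41 steps; using fallback time=2.0500

Answer: 2.0500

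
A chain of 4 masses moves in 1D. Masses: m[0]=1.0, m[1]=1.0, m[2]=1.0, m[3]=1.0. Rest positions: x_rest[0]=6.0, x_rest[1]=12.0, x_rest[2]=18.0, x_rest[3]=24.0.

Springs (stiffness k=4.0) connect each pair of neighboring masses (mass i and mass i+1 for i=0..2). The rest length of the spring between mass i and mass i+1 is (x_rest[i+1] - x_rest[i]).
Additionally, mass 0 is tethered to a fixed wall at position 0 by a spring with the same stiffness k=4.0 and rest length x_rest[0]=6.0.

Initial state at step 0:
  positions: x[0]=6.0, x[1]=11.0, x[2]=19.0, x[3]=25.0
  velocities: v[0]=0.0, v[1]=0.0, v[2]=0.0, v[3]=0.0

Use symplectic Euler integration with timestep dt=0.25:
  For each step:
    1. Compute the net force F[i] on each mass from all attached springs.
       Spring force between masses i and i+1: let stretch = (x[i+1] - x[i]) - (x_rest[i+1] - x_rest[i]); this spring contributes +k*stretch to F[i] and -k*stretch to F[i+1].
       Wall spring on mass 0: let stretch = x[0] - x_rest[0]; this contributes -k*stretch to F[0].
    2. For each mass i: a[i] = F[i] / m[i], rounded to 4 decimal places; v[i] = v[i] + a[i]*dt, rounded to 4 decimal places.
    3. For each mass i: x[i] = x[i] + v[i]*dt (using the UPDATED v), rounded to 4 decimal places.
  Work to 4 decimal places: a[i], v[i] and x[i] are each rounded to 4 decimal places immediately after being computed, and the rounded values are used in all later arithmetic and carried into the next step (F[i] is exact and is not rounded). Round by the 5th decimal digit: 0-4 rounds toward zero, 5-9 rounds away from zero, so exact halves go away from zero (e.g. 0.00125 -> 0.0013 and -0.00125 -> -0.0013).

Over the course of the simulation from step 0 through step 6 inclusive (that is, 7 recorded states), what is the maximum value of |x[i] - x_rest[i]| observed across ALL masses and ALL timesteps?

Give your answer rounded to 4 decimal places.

Answer: 1.2689

Derivation:
Step 0: x=[6.0000 11.0000 19.0000 25.0000] v=[0.0000 0.0000 0.0000 0.0000]
Step 1: x=[5.7500 11.7500 18.5000 25.0000] v=[-1.0000 3.0000 -2.0000 0.0000]
Step 2: x=[5.5625 12.6875 17.9375 24.8750] v=[-0.7500 3.7500 -2.2500 -0.5000]
Step 3: x=[5.7656 13.1563 17.7969 24.5156] v=[0.8125 1.8750 -0.5625 -1.4375]
Step 4: x=[6.3750 12.9375 18.1758 23.9766] v=[2.4376 -0.8751 1.5156 -2.1562]
Step 5: x=[7.0313 12.3877 18.6953 23.4874] v=[2.6251 -2.1993 2.0781 -1.9570]
Step 6: x=[7.2689 12.0757 18.8360 23.3001] v=[0.9502 -1.2481 0.5626 -0.7491]
Max displacement = 1.2689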